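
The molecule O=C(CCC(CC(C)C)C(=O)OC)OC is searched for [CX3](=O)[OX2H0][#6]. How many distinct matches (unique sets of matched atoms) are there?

[CX3](=O)[OX2H0][#6] is the SMARTS for an ester: a carbonyl carbon bonded to an oxygen that is itself bonded to carbon (no H on that O).
The molecule carries 2 separate instances of a methyl-ester group (-C(=O)OCH3) meeting every constraint; each maps to a distinct set of atoms, giving 2 matches.

2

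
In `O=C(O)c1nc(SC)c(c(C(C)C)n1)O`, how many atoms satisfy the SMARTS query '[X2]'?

The query [X2] means: any atom with exactly two total connections (bonds + H).
Check the 15 heavy atoms by environment: 2× n (aromatic, X2) → match; 4× c (aromatic, X3) → no; 2× O (X2) → match; 1× S (X2) → match; 4× C (X4) → no; 1× C (X3) → no; 1× O (X1) → no.
Summing the matching environments: 2 + 2 + 1 = 5 matching atoms.

5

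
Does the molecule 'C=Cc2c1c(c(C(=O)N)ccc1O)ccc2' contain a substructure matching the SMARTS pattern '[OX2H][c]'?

The pattern [OX2H][c] describes a hydroxyl oxygen attached to an aromatic carbon — a phenol.
The molecule carries a hydroxyl group (-OH), whose atoms satisfy every constraint of the query, so the pattern matches.

Yes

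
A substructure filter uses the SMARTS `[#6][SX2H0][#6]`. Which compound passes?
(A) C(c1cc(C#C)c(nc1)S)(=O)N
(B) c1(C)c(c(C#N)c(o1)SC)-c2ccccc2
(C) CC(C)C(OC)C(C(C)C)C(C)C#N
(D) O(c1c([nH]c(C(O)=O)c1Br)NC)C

B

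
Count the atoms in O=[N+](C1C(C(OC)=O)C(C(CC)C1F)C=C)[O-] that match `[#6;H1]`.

6

The query [#6;H1] means: any carbon bearing exactly one hydrogen.
Check the 17 heavy atoms by environment: 6× C (H1) → match; 1× F (H0) → no; 1× C (H0) → no; 3× O (H0) → no; 2× C (H3) → no; 1× N (charge +1, H0) → no; 1× O (charge -1, H0) → no; 2× C (H2) → no.
That gives 6 matching atoms.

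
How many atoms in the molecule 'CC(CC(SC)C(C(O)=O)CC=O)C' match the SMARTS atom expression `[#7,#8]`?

3

The query [#7,#8] means: nitrogen or oxygen (comma = OR).
Check the 14 heavy atoms by environment: 10× C → no; 3× O → match; 1× S → no.
That gives 3 matching atoms.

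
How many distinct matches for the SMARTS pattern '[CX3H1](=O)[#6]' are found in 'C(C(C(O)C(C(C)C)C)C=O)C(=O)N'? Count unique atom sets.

[CX3H1](=O)[#6] is the SMARTS for an aldehyde: an sp2 carbon with one H, double-bonded to O and single-bonded to carbon.
Exactly one fragment in the molecule meets all constraints, giving 1 match.

1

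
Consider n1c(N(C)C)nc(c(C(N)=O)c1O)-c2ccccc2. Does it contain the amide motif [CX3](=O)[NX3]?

The pattern [CX3](=O)[NX3] describes a carbonyl carbon bonded to a trivalent nitrogen — an amide.
The molecule carries a primary amide (-C(=O)NH2), whose atoms satisfy every constraint of the query, so the pattern matches.

Yes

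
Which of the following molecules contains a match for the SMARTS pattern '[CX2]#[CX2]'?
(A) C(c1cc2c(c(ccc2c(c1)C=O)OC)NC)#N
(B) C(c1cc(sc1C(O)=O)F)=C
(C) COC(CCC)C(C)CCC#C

C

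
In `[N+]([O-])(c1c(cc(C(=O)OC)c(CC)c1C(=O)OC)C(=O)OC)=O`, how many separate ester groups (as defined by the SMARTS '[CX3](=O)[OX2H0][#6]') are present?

[CX3](=O)[OX2H0][#6] is the SMARTS for an ester: a carbonyl carbon bonded to an oxygen that is itself bonded to carbon (no H on that O).
The molecule carries 3 separate instances of a methyl-ester group (-C(=O)OCH3) meeting every constraint; each maps to a distinct set of atoms, giving 3 matches.

3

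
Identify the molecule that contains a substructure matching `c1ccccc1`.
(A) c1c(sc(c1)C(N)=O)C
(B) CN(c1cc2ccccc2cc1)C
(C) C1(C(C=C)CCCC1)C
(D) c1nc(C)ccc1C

B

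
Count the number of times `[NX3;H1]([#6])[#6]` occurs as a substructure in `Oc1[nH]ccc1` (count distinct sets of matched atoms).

[NX3;H1]([#6])[#6] is the SMARTS for a secondary amine: a trivalent nitrogen with one H, bonded to two carbons.
No fragment in the molecule satisfies every constraint, giving 0 matches.

0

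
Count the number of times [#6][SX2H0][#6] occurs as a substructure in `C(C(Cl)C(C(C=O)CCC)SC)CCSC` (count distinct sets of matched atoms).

[#6][SX2H0][#6] is the SMARTS for a thioether: an aliphatic sulfur bridging two carbons with no H on the sulfur.
The molecule carries 2 separate instances of a methylthio ether (-SCH3) meeting every constraint; each maps to a distinct set of atoms, giving 2 matches.

2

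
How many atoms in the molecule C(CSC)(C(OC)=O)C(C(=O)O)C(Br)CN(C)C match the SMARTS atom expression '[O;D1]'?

3

The query [O;D1] means: aliphatic oxygen bonded to exactly one heavy atom.
Check the 18 heavy atoms by environment: 2× C (D2) → no; 5× C (D3) → no; 1× Br (D1) → no; 3× O (D1) → match; 1× N (D3) → no; 4× C (D1) → no; 1× S (D2) → no; 1× O (D2) → no.
That gives 3 matching atoms.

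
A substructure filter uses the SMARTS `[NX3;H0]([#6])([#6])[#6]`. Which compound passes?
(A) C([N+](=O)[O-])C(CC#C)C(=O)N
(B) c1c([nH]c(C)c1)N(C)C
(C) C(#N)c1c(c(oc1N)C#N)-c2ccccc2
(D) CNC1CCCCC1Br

B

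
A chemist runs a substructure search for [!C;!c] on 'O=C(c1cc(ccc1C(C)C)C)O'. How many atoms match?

The query [!C;!c] means: neither aliphatic nor aromatic carbon — same as [!#6].
Check the 13 heavy atoms by environment: 6× c (aromatic) → no; 5× C → no; 2× O → match.
That gives 2 matching atoms.

2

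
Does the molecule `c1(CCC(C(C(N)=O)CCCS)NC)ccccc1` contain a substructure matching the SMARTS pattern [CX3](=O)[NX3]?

The pattern [CX3](=O)[NX3] describes a carbonyl carbon bonded to a trivalent nitrogen — an amide.
The molecule carries a primary amide (-C(=O)NH2), whose atoms satisfy every constraint of the query, so the pattern matches.

Yes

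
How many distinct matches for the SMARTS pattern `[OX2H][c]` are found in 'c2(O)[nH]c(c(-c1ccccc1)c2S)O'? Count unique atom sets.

[OX2H][c] is the SMARTS for a phenol: a hydroxyl oxygen attached to an aromatic carbon.
The molecule carries 2 separate instances of a hydroxyl group (-OH) meeting every constraint; each maps to a distinct set of atoms, giving 2 matches.

2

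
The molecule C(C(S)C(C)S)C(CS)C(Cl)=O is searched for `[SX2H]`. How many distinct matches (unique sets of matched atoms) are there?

3

[SX2H] is the SMARTS for a thiol: an aliphatic sulfur with two connections, one being H.
The molecule carries 3 separate instances of a thiol (-SH) meeting every constraint; each maps to a distinct set of atoms, giving 3 matches.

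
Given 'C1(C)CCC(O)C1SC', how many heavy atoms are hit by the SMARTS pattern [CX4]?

7

The query [CX4] means: C with X4: aliphatic carbon with exactly 4 total connections (bonds + H).
Check the 9 heavy atoms by environment: 7× C (X4) → match; 1× S (X2) → no; 1× O (X2) → no.
That gives 7 matching atoms.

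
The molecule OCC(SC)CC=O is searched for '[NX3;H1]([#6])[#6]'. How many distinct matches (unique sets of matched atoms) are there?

0

[NX3;H1]([#6])[#6] is the SMARTS for a secondary amine: a trivalent nitrogen with one H, bonded to two carbons.
No fragment in the molecule satisfies every constraint, giving 0 matches.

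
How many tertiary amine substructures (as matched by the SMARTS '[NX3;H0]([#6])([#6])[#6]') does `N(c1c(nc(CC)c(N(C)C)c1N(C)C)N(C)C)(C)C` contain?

[NX3;H0]([#6])([#6])[#6] is the SMARTS for a tertiary amine: a trivalent nitrogen with no H, bonded to three carbons.
The molecule carries 4 separate instances of a dimethylamino group (-N(CH3)2) meeting every constraint; each maps to a distinct set of atoms, giving 4 matches.

4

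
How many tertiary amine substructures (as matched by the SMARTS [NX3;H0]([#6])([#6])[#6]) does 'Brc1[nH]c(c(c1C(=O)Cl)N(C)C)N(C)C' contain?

[NX3;H0]([#6])([#6])[#6] is the SMARTS for a tertiary amine: a trivalent nitrogen with no H, bonded to three carbons.
The molecule carries 2 separate instances of a dimethylamino group (-N(CH3)2) meeting every constraint; each maps to a distinct set of atoms, giving 2 matches.

2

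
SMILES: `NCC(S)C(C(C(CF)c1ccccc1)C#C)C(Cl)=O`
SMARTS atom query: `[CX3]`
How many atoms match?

1

The query [CX3] means: C with X3: aliphatic carbon with exactly 3 total connections.
Check the 20 heavy atoms by environment: 6× C (X4) → no; 1× F (X1) → no; 1× C (X3) → match; 1× O (X1) → no; 1× Cl (X1) → no; 2× C (X2) → no; 1× N (X3) → no; 6× c (aromatic, X3) → no; 1× S (X2) → no.
That gives 1 matching atom.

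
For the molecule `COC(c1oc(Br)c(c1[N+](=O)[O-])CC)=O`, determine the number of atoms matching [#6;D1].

The query [#6;D1] means: carbon bonded to exactly one heavy atom.
Check the 15 heavy atoms by environment: 1× o (aromatic, D2) → no; 4× c (aromatic, D3) → no; 1× C (D2) → no; 2× C (D1) → match; 1× Br (D1) → no; 1× C (D3) → no; 2× O (D1) → no; 1× O (D2) → no; 1× N (charge +1, D3) → no; 1× O (charge -1, D1) → no.
That gives 2 matching atoms.

2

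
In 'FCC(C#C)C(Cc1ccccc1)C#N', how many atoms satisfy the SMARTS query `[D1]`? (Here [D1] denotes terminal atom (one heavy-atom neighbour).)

3

The query [D1] means: atom with exactly one heavy-atom neighbour (degree 1).
Check the 15 heavy atoms by environment: 4× C (D2) → no; 2× C (D3) → no; 1× C (D1) → match; 1× N (D1) → match; 1× c (aromatic, D3) → no; 5× c (aromatic, D2) → no; 1× F (D1) → match.
Summing the matching environments: 1 + 1 + 1 = 3 matching atoms.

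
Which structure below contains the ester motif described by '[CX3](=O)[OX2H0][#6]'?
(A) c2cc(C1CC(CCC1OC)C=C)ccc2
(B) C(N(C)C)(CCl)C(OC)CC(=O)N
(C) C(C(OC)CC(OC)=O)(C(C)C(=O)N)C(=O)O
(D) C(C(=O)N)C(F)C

C

[CX3](=O)[OX2H0][#6] describes a carbonyl carbon bonded to an oxygen that is itself bonded to carbon (no H on that O) (an ester).
(A) has a methoxy ether (-OCH3) but the ether oxygen is not adjacent to a C=O carbon.
(B) has a primary amide (-C(=O)NH2) but the carbonyl is bonded to N, not to an O-C linkage.
(C) contains a methyl-ester group (-C(=O)OCH3), which satisfies every atom and bond constraint.
(D) has a primary amide (-C(=O)NH2) but the carbonyl is bonded to N, not to an O-C linkage.
So the answer is (C).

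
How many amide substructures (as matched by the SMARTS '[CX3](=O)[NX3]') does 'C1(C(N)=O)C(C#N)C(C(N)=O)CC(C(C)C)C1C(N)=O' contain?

3

[CX3](=O)[NX3] is the SMARTS for an amide: a carbonyl carbon bonded to a trivalent nitrogen.
The molecule carries 3 separate instances of a primary amide (-C(=O)NH2) meeting every constraint; each maps to a distinct set of atoms, giving 3 matches.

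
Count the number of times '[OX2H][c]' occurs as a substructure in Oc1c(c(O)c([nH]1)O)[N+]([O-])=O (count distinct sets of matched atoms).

3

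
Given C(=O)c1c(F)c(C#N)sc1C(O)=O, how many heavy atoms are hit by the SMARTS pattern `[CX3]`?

Check the 13 heavy atoms by environment: 1× s (aromatic, X2) → no; 4× c (aromatic, X3) → no; 2× C (X3) → match; 2× O (X1) → no; 1× O (X2) → no; 1× C (X2) → no; 1× N (X1) → no; 1× F (X1) → no.
That gives 2 matching atoms.

2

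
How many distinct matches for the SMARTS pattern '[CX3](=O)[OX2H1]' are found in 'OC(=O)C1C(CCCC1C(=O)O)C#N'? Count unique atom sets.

[CX3](=O)[OX2H1] is the SMARTS for a carboxylic acid: an sp2 carbon double-bonded to O and single-bonded to an -OH oxygen.
The molecule carries 2 separate instances of a carboxylic acid group (-C(=O)OH) meeting every constraint; each maps to a distinct set of atoms, giving 2 matches.

2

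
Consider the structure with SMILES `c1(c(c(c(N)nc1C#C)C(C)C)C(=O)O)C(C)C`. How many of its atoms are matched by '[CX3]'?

1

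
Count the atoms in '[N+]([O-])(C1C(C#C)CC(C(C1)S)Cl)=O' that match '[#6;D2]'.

3

Check the 13 heavy atoms by environment: 4× C (D3) → no; 3× C (D2) → match; 1× N (charge +1, D3) → no; 1× O (charge -1, D1) → no; 1× O (D1) → no; 1× C (D1) → no; 1× S (D1) → no; 1× Cl (D1) → no.
That gives 3 matching atoms.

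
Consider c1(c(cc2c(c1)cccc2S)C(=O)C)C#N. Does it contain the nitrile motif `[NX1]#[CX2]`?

The pattern [NX1]#[CX2] describes a nitrogen triple-bonded to a two-connected carbon — a nitrile.
The molecule carries a nitrile (-C#N), whose atoms satisfy every constraint of the query, so the pattern matches.

Yes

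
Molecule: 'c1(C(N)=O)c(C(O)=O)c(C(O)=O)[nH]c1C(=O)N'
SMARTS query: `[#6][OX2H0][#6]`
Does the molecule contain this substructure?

The pattern [#6][OX2H0][#6] describes an aliphatic oxygen bridging two carbons with no H on the oxygen — an ether.
The closest candidate here is a carboxylic acid group (-C(=O)OH), but the -OH oxygen has H1; the =O is OX1, not OX2. No other fragment satisfies the full query, so there is no match.

No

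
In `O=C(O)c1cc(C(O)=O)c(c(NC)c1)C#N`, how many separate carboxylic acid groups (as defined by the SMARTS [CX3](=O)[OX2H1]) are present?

[CX3](=O)[OX2H1] is the SMARTS for a carboxylic acid: an sp2 carbon double-bonded to O and single-bonded to an -OH oxygen.
The molecule carries 2 separate instances of a carboxylic acid group (-C(=O)OH) meeting every constraint; each maps to a distinct set of atoms, giving 2 matches.

2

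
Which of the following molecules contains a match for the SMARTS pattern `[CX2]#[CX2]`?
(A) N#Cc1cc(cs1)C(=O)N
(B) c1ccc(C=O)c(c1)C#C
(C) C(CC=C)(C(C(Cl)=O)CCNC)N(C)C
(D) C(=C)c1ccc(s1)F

[CX2]#[CX2] describes a carbon-carbon triple bond (an alkyne).
(A) has a nitrile (-C#N) but the triple bond is C#N, not C#C.
(B) contains an ethynyl group (-C#CH), which satisfies every atom and bond constraint.
(C) has a vinyl group (-CH=CH2) but the C=C is a double bond; both carbons are CX3, not CX2.
(D) has a vinyl group (-CH=CH2) but the C=C is a double bond; both carbons are CX3, not CX2.
So the answer is (B).

B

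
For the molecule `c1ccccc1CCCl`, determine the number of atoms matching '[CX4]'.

2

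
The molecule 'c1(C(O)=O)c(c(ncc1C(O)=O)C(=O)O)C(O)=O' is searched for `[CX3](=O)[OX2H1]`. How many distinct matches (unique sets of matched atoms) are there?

[CX3](=O)[OX2H1] is the SMARTS for a carboxylic acid: an sp2 carbon double-bonded to O and single-bonded to an -OH oxygen.
The molecule carries 4 separate instances of a carboxylic acid group (-C(=O)OH) meeting every constraint; each maps to a distinct set of atoms, giving 4 matches.

4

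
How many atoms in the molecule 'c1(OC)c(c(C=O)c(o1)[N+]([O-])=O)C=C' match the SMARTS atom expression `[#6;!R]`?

4

The query [#6;!R] means: carbon not in any ring.
Check the 14 heavy atoms by environment: 1× o (aromatic, in 5-ring) → no; 4× c (aromatic, in 5-ring) → no; 4× C (acyclic) → match; 3× O (acyclic) → no; 1× N (charge +1, acyclic) → no; 1× O (charge -1, acyclic) → no.
That gives 4 matching atoms.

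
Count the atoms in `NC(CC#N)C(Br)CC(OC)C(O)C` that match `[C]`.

9

The query [C] means: uppercase C matches aliphatic (non-aromatic) carbon only.
Check the 14 heavy atoms by environment: 9× C → match; 1× Br → no; 2× N → no; 2× O → no.
That gives 9 matching atoms.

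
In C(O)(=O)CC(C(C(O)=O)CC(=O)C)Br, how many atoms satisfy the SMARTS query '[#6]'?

8

The query [#6] means: #6 matches any atom with atomic number 6 (carbon, aromatic or aliphatic).
Check the 14 heavy atoms by environment: 8× C → match; 1× Br → no; 5× O → no.
That gives 8 matching atoms.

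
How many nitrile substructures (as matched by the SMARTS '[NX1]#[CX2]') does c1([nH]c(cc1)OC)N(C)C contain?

[NX1]#[CX2] is the SMARTS for a nitrile: a nitrogen triple-bonded to a two-connected carbon.
No fragment in the molecule satisfies every constraint, giving 0 matches.

0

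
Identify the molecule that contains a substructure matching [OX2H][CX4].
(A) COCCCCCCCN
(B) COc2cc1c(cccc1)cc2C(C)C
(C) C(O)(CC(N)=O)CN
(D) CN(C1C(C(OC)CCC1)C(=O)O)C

C

[OX2H][CX4] describes a hydroxyl oxygen bound to an sp3 (X4) carbon (an aliphatic alcohol).
(A) has a methoxy ether (-OCH3) but the oxygen has H0 (ether), not H1.
(B) has a methoxy ether (-OCH3) but the oxygen has H0 (ether), not H1.
(C) contains a hydroxyl group (-OH), which satisfies every atom and bond constraint.
(D) has a carboxylic acid group (-C(=O)OH) but the -OH is on a CX3 carbonyl carbon, not a CX4 carbon.
So the answer is (C).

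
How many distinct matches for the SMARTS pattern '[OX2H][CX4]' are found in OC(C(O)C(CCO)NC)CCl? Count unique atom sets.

3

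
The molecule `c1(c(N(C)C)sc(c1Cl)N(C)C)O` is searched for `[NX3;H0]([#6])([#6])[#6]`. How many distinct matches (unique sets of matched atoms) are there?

2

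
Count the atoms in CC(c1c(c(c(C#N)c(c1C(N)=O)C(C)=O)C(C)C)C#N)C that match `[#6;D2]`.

2

Check the 22 heavy atoms by environment: 6× c (aromatic, D3) → no; 4× C (D3) → no; 2× O (D1) → no; 5× C (D1) → no; 2× C (D2) → match; 3× N (D1) → no.
That gives 2 matching atoms.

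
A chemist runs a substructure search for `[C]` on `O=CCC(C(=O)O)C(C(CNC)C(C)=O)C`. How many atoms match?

11

The query [C] means: uppercase C matches aliphatic (non-aromatic) carbon only.
Check the 16 heavy atoms by environment: 11× C → match; 1× N → no; 4× O → no.
That gives 11 matching atoms.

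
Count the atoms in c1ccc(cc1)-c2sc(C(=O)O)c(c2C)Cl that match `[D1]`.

4

The query [D1] means: atom with exactly one heavy-atom neighbour (degree 1).
Check the 16 heavy atoms by environment: 1× s (aromatic, D2) → no; 5× c (aromatic, D3) → no; 1× C (D3) → no; 2× O (D1) → match; 1× Cl (D1) → match; 1× C (D1) → match; 5× c (aromatic, D2) → no.
Summing the matching environments: 2 + 1 + 1 = 4 matching atoms.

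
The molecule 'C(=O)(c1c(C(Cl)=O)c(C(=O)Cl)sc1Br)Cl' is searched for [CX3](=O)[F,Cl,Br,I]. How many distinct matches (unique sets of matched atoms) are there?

3

[CX3](=O)[F,Cl,Br,I] is the SMARTS for an acyl halide: a carbonyl carbon bonded to a halogen.
The molecule carries 3 separate instances of an acyl chloride (-C(=O)Cl) meeting every constraint; each maps to a distinct set of atoms, giving 3 matches.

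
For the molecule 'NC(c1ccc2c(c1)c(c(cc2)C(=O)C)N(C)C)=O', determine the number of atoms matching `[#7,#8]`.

4

The query [#7,#8] means: nitrogen or oxygen (comma = OR).
Check the 19 heavy atoms by environment: 10× c (aromatic) → no; 2× N → match; 5× C → no; 2× O → match.
Summing the matching environments: 2 + 2 = 4 matching atoms.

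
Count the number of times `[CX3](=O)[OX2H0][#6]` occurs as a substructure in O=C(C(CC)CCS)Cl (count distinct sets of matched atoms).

0

[CX3](=O)[OX2H0][#6] is the SMARTS for an ester: a carbonyl carbon bonded to an oxygen that is itself bonded to carbon (no H on that O).
No fragment in the molecule satisfies every constraint, giving 0 matches.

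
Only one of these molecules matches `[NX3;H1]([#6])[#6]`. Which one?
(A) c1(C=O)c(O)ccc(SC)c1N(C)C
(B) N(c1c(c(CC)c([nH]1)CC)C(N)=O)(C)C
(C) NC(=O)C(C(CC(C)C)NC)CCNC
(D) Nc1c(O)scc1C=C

C

[NX3;H1]([#6])[#6] describes a trivalent nitrogen with one H, bonded to two carbons (a secondary amine).
(A) has a dimethylamino group (-N(CH3)2) but the nitrogen has H0, not H1.
(B) has a dimethylamino group (-N(CH3)2) but the nitrogen has H0, not H1.
(C) contains an N-methylamino group (-NHCH3), which satisfies every atom and bond constraint.
(D) has a primary amino group (-NH2) but the nitrogen has H2 and only one carbon neighbour.
So the answer is (C).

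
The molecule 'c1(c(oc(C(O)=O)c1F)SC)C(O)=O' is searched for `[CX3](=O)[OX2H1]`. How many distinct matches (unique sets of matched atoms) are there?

2

[CX3](=O)[OX2H1] is the SMARTS for a carboxylic acid: an sp2 carbon double-bonded to O and single-bonded to an -OH oxygen.
The molecule carries 2 separate instances of a carboxylic acid group (-C(=O)OH) meeting every constraint; each maps to a distinct set of atoms, giving 2 matches.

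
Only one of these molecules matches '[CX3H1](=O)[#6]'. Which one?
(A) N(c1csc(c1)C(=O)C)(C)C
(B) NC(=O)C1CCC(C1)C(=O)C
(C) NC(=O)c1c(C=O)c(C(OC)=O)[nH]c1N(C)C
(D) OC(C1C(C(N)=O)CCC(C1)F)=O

[CX3H1](=O)[#6] describes an sp2 carbon with one H, double-bonded to O and single-bonded to carbon (an aldehyde).
(A) has an acetyl/ketone group (-C(=O)CH3) but the carbonyl carbon has H0 (two carbon neighbours), not H1.
(B) has an acetyl/ketone group (-C(=O)CH3) but the carbonyl carbon has H0 (two carbon neighbours), not H1.
(C) contains an aldehyde (-CHO), which satisfies every atom and bond constraint.
(D) has a carboxylic acid group (-C(=O)OH) but the carbonyl carbon has H0 and is bonded to O, not H1.
So the answer is (C).

C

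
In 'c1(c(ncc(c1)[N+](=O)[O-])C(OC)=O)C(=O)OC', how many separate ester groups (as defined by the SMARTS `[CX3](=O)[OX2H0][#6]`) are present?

2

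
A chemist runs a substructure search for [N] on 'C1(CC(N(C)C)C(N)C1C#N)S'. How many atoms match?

3

Check the 12 heavy atoms by environment: 8× C → no; 3× N → match; 1× S → no.
That gives 3 matching atoms.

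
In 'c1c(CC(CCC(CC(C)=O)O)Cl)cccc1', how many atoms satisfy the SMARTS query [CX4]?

7

The query [CX4] means: C with X4: aliphatic carbon with exactly 4 total connections (bonds + H).
Check the 17 heavy atoms by environment: 7× C (X4) → match; 1× Cl (X1) → no; 1× C (X3) → no; 1× O (X1) → no; 1× O (X2) → no; 6× c (aromatic, X3) → no.
That gives 7 matching atoms.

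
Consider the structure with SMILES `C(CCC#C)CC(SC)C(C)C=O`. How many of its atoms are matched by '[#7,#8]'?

1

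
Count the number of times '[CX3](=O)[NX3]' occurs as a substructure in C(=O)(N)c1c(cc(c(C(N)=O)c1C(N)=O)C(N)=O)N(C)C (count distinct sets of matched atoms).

4

[CX3](=O)[NX3] is the SMARTS for an amide: a carbonyl carbon bonded to a trivalent nitrogen.
The molecule carries 4 separate instances of a primary amide (-C(=O)NH2) meeting every constraint; each maps to a distinct set of atoms, giving 4 matches.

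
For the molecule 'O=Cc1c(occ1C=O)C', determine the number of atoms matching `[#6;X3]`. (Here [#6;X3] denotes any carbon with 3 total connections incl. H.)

6

The query [#6;X3] means: any carbon (aromatic or not) with three total connections.
Check the 10 heavy atoms by environment: 1× o (aromatic, X2) → no; 4× c (aromatic, X3) → match; 2× C (X3) → match; 2× O (X1) → no; 1× C (X4) → no.
Summing the matching environments: 4 + 2 = 6 matching atoms.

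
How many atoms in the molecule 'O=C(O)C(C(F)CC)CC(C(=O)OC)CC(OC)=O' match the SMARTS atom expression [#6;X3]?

Check the 19 heavy atoms by environment: 9× C (X4) → no; 3× C (X3) → match; 3× O (X1) → no; 3× O (X2) → no; 1× F (X1) → no.
That gives 3 matching atoms.

3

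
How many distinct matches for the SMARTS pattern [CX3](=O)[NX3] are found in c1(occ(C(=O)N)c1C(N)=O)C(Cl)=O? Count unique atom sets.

[CX3](=O)[NX3] is the SMARTS for an amide: a carbonyl carbon bonded to a trivalent nitrogen.
The molecule carries 2 separate instances of a primary amide (-C(=O)NH2) meeting every constraint; each maps to a distinct set of atoms, giving 2 matches.

2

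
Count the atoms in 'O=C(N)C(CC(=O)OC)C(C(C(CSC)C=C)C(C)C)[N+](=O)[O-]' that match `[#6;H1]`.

Check the 23 heavy atoms by environment: 3× C (H2) → no; 6× C (H1) → match; 2× C (H0) → no; 4× O (H0) → no; 4× C (H3) → no; 1× N (charge +1, H0) → no; 1× O (charge -1, H0) → no; 1× N (H2) → no; 1× S (H0) → no.
That gives 6 matching atoms.

6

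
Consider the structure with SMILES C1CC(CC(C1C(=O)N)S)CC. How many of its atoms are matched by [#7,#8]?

2

The query [#7,#8] means: nitrogen or oxygen (comma = OR).
Check the 12 heavy atoms by environment: 9× C → no; 1× O → match; 1× N → match; 1× S → no.
Summing the matching environments: 1 + 1 = 2 matching atoms.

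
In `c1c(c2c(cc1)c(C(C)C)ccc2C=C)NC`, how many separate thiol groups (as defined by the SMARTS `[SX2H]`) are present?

0

[SX2H] is the SMARTS for a thiol: an aliphatic sulfur with two connections, one being H.
No fragment in the molecule satisfies every constraint, giving 0 matches.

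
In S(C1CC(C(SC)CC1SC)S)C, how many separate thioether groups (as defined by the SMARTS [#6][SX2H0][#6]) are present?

3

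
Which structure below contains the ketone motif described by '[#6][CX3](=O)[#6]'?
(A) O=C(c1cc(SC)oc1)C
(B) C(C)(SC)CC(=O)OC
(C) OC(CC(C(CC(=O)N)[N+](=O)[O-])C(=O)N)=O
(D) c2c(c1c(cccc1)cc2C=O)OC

A

[#6][CX3](=O)[#6] describes a carbonyl carbon (no H) flanked by two carbons (a ketone).
(A) contains an acetyl/ketone group (-C(=O)CH3), which satisfies every atom and bond constraint.
(B) has a methyl-ester group (-C(=O)OCH3) but one neighbour of the carbonyl carbon is O, not C.
(C) has a primary amide (-C(=O)NH2) but one neighbour of the carbonyl carbon is N, not C.
(D) has an aldehyde (-CHO) but the carbonyl carbon has H1, so it is not flanked by two carbons.
So the answer is (A).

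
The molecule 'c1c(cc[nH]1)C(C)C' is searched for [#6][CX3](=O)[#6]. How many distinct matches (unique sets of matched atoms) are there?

0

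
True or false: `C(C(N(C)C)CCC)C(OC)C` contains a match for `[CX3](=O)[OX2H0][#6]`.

False

The pattern [CX3](=O)[OX2H0][#6] describes a carbonyl carbon bonded to an oxygen that is itself bonded to carbon (no H on that O) — an ester.
The closest candidate here is a methoxy ether (-OCH3), but the ether oxygen is not adjacent to a C=O carbon. No other fragment satisfies the full query, so there is no match.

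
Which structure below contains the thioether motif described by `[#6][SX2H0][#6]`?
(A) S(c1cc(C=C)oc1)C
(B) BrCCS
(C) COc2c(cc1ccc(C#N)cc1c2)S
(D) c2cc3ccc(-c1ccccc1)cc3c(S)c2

[#6][SX2H0][#6] describes an aliphatic sulfur bridging two carbons with no H on the sulfur (a thioether).
(A) contains a methylthio ether (-SCH3), which satisfies every atom and bond constraint.
(B) has a thiol (-SH) but the sulfur has H1, not H0 bridging two carbons.
(C) has a thiol (-SH) but the sulfur has H1, not H0 bridging two carbons.
(D) has a thiol (-SH) but the sulfur has H1, not H0 bridging two carbons.
So the answer is (A).

A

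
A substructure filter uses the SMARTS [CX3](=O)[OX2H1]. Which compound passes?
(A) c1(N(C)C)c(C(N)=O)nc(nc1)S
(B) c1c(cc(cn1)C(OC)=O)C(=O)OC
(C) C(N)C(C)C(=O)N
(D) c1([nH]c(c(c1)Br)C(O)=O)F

D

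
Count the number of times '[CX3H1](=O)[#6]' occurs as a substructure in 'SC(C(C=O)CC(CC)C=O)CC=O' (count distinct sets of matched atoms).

3

[CX3H1](=O)[#6] is the SMARTS for an aldehyde: an sp2 carbon with one H, double-bonded to O and single-bonded to carbon.
The molecule carries 3 separate instances of an aldehyde (-CHO) meeting every constraint; each maps to a distinct set of atoms, giving 3 matches.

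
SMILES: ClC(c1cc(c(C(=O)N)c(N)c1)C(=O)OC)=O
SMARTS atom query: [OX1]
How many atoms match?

The query [OX1] means: aliphatic oxygen with one total connection — typically a carbonyl =O or an oxide.
Check the 17 heavy atoms by environment: 6× c (aromatic, X3) → no; 2× N (X3) → no; 3× C (X3) → no; 3× O (X1) → match; 1× O (X2) → no; 1× C (X4) → no; 1× Cl (X1) → no.
That gives 3 matching atoms.

3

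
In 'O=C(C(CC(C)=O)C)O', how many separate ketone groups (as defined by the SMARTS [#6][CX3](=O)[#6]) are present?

1

[#6][CX3](=O)[#6] is the SMARTS for a ketone: a carbonyl carbon (no H) flanked by two carbons.
Exactly one fragment in the molecule meets all constraints, giving 1 match.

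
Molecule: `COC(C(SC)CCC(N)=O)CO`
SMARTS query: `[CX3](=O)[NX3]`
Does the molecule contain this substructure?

Yes

The pattern [CX3](=O)[NX3] describes a carbonyl carbon bonded to a trivalent nitrogen — an amide.
The molecule carries a primary amide (-C(=O)NH2), whose atoms satisfy every constraint of the query, so the pattern matches.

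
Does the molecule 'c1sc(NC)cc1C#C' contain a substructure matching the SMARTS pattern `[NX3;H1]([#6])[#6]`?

Yes

The pattern [NX3;H1]([#6])[#6] describes a trivalent nitrogen with one H, bonded to two carbons — a secondary amine.
The molecule carries an N-methylamino group (-NHCH3), whose atoms satisfy every constraint of the query, so the pattern matches.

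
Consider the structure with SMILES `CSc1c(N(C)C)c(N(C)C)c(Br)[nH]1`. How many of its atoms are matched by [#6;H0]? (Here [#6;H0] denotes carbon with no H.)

The query [#6;H0] means: any carbon with no attached hydrogen.
Check the 14 heavy atoms by environment: 1× n (aromatic, H1) → no; 4× c (aromatic, H0) → match; 2× N (H0) → no; 5× C (H3) → no; 1× Br (H0) → no; 1× S (H0) → no.
That gives 4 matching atoms.

4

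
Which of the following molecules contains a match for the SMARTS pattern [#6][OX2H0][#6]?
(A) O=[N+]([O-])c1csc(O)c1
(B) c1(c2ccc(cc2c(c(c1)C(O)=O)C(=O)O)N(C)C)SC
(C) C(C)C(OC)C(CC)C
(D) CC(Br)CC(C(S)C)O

C

[#6][OX2H0][#6] describes an aliphatic oxygen bridging two carbons with no H on the oxygen (an ether).
(A) has a hydroxyl group (-OH) but the oxygen has H1, not H0 bridging two carbons.
(B) has a carboxylic acid group (-C(=O)OH) but the -OH oxygen has H1; the =O is OX1, not OX2.
(C) contains a methoxy ether (-OCH3), which satisfies every atom and bond constraint.
(D) has a hydroxyl group (-OH) but the oxygen has H1, not H0 bridging two carbons.
So the answer is (C).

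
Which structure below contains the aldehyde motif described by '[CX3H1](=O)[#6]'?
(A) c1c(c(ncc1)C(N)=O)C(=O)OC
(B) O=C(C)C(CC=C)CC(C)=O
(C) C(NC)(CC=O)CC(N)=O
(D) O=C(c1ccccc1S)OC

C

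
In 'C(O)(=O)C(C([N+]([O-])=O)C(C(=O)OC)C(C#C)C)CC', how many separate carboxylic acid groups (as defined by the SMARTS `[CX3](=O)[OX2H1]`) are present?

1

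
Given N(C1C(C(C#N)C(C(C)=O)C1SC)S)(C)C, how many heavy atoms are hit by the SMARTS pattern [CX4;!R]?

4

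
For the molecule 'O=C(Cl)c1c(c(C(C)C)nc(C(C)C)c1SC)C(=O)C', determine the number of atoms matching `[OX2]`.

Check the 20 heavy atoms by environment: 1× n (aromatic, X2) → no; 5× c (aromatic, X3) → no; 1× S (X2) → no; 8× C (X4) → no; 2× C (X3) → no; 2× O (X1) → no; 1× Cl (X1) → no.
No environment satisfies the query, so 0 matching atoms.

0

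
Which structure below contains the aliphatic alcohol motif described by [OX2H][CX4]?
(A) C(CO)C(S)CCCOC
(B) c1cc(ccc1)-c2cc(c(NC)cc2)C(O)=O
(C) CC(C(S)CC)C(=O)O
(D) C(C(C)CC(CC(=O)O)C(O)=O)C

A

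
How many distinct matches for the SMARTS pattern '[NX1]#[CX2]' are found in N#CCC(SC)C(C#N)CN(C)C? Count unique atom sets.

2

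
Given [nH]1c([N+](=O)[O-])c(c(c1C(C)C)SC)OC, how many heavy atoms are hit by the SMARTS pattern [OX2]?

1

The query [OX2] means: aliphatic oxygen with two total connections — ether, hydroxyl, or ester single-bond O.
Check the 15 heavy atoms by environment: 1× n (aromatic, X3) → no; 4× c (aromatic, X3) → no; 5× C (X4) → no; 1× S (X2) → no; 1× N (charge +1, X3) → no; 1× O (charge -1, X1) → no; 1× O (X1) → no; 1× O (X2) → match.
That gives 1 matching atom.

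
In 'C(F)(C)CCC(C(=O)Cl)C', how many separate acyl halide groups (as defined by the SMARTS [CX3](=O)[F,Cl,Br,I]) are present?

1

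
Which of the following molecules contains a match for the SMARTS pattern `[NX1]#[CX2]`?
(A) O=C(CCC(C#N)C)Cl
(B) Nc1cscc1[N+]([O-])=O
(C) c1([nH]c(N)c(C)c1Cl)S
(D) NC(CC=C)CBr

A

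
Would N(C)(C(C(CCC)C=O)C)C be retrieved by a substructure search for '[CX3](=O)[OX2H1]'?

No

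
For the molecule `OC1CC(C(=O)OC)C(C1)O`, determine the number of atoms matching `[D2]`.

3

The query [D2] means: atom with exactly two heavy-atom neighbours.
Check the 11 heavy atoms by environment: 2× C (D2) → match; 4× C (D3) → no; 3× O (D1) → no; 1× O (D2) → match; 1× C (D1) → no.
Summing the matching environments: 2 + 1 = 3 matching atoms.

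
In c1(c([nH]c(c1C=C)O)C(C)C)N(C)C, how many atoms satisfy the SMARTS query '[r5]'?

The query [r5] means: r5 matches atoms in a five-membered ring.
Check the 14 heavy atoms by environment: 1× n (aromatic, in 5-ring) → match; 4× c (aromatic, in 5-ring) → match; 7× C (acyclic) → no; 1× O (acyclic) → no; 1× N (acyclic) → no.
Summing the matching environments: 1 + 4 = 5 matching atoms.

5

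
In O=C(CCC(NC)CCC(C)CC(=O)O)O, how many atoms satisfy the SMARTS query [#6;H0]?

2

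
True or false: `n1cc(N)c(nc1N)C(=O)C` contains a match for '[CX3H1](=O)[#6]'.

False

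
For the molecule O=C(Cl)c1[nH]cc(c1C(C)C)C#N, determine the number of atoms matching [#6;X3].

5

The query [#6;X3] means: any carbon (aromatic or not) with three total connections.
Check the 13 heavy atoms by environment: 1× n (aromatic, X3) → no; 4× c (aromatic, X3) → match; 1× C (X2) → no; 1× N (X1) → no; 1× C (X3) → match; 1× O (X1) → no; 1× Cl (X1) → no; 3× C (X4) → no.
Summing the matching environments: 4 + 1 = 5 matching atoms.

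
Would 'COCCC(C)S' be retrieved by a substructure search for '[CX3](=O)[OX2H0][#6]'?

No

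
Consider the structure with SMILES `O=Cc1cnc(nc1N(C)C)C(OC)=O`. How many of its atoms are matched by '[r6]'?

6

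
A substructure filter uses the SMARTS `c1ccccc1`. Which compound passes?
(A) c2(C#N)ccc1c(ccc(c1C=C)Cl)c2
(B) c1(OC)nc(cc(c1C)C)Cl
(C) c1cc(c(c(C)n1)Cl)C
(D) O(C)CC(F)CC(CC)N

A

c1ccccc1 describes six aromatic carbons in a ring (a benzene ring).
(A) contains the required atom environment, so the pattern matches.
(B) has a methyl group (-CH3) but no six-membered all-carbon aromatic ring is present.
(C) has a methyl group (-CH3) but no six-membered all-carbon aromatic ring is present.
(D) has a methyl group (-CH3) but no six-membered all-carbon aromatic ring is present.
So the answer is (A).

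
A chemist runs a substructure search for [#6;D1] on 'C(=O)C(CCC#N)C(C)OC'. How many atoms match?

2

The query [#6;D1] means: carbon bonded to exactly one heavy atom.
Check the 11 heavy atoms by environment: 2× C (D1) → match; 2× C (D3) → no; 4× C (D2) → no; 1× O (D1) → no; 1× O (D2) → no; 1× N (D1) → no.
That gives 2 matching atoms.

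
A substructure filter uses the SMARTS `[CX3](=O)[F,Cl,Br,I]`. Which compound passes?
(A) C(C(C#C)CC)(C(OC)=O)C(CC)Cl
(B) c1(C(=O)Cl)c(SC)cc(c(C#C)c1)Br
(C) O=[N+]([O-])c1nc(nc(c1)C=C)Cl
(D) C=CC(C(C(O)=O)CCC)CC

B

[CX3](=O)[F,Cl,Br,I] describes a carbonyl carbon bonded to a halogen (an acyl halide).
(A) has a chloro substituent but the Cl is not on a carbonyl carbon.
(B) contains an acyl chloride (-C(=O)Cl), which satisfies every atom and bond constraint.
(C) has a chloro substituent but the Cl is not on a carbonyl carbon.
(D) has a carboxylic acid group (-C(=O)OH) but the carbonyl is bonded to -OH, not to a halogen.
So the answer is (B).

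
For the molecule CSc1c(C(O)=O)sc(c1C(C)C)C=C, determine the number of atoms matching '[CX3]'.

3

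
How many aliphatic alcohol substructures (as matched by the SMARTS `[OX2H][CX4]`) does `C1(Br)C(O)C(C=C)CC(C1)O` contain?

2

[OX2H][CX4] is the SMARTS for an aliphatic alcohol: a hydroxyl oxygen bound to an sp3 (X4) carbon.
The molecule carries 2 separate instances of a hydroxyl group (-OH) meeting every constraint; each maps to a distinct set of atoms, giving 2 matches.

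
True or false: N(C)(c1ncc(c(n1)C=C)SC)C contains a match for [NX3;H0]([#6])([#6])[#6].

The pattern [NX3;H0]([#6])([#6])[#6] describes a trivalent nitrogen with no H, bonded to three carbons — a tertiary amine.
The molecule carries a dimethylamino group (-N(CH3)2), whose atoms satisfy every constraint of the query, so the pattern matches.

True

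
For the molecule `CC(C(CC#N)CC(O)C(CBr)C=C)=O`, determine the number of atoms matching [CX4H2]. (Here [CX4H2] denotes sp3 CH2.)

3

Check the 15 heavy atoms by environment: 3× C (H2, X4) → match; 3× C (H1, X4) → no; 1× C (H1, X3) → no; 1× C (H2, X3) → no; 1× C (H0, X2) → no; 1× N (H0, X1) → no; 1× Br (H0, X1) → no; 1× C (H0, X3) → no; 1× O (H0, X1) → no; 1× C (H3, X4) → no; 1× O (H1, X2) → no.
That gives 3 matching atoms.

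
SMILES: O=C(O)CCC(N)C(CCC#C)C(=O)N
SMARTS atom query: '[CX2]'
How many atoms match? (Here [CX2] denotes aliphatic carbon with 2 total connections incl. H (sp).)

The query [CX2] means: C with X2: aliphatic carbon with exactly 2 total connections.
Check the 15 heavy atoms by environment: 6× C (X4) → no; 2× N (X3) → no; 2× C (X3) → no; 2× O (X1) → no; 1× O (X2) → no; 2× C (X2) → match.
That gives 2 matching atoms.

2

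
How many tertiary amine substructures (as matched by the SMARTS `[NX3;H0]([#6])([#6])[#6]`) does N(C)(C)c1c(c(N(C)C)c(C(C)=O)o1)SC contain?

2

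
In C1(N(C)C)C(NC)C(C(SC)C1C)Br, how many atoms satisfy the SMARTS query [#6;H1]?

The query [#6;H1] means: any carbon bearing exactly one hydrogen.
Check the 14 heavy atoms by environment: 5× C (H1) → match; 1× S (H0) → no; 5× C (H3) → no; 1× Br (H0) → no; 1× N (H0) → no; 1× N (H1) → no.
That gives 5 matching atoms.

5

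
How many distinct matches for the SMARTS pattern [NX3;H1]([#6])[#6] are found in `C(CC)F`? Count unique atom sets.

0

[NX3;H1]([#6])[#6] is the SMARTS for a secondary amine: a trivalent nitrogen with one H, bonded to two carbons.
No fragment in the molecule satisfies every constraint, giving 0 matches.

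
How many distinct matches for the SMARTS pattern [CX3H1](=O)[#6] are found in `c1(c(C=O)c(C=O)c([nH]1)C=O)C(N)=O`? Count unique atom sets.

3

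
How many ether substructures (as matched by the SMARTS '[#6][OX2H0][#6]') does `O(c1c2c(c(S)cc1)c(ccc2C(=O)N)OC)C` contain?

[#6][OX2H0][#6] is the SMARTS for an ether: an aliphatic oxygen bridging two carbons with no H on the oxygen.
The molecule carries 2 separate instances of a methoxy ether (-OCH3) meeting every constraint; each maps to a distinct set of atoms, giving 2 matches.

2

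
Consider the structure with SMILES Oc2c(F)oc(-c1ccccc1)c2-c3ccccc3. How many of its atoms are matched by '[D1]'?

2

The query [D1] means: atom with exactly one heavy-atom neighbour (degree 1).
Check the 19 heavy atoms by environment: 1× o (aromatic, D2) → no; 6× c (aromatic, D3) → no; 10× c (aromatic, D2) → no; 1× O (D1) → match; 1× F (D1) → match.
Summing the matching environments: 1 + 1 = 2 matching atoms.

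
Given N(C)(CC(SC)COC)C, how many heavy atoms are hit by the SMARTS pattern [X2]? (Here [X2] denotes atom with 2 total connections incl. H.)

2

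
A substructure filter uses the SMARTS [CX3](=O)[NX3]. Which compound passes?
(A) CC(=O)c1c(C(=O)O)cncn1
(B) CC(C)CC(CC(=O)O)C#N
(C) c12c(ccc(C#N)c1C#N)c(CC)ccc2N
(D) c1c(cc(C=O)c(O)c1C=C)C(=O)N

[CX3](=O)[NX3] describes a carbonyl carbon bonded to a trivalent nitrogen (an amide).
(A) has a carboxylic acid group (-C(=O)OH) but the carbonyl is bonded to O, not to an NX3 nitrogen.
(B) has a carboxylic acid group (-C(=O)OH) but the carbonyl is bonded to O, not to an NX3 nitrogen.
(C) has a nitrile (-C#N) but the nitrile N is NX1 (triple-bonded), not NX3.
(D) contains a primary amide (-C(=O)NH2), which satisfies every atom and bond constraint.
So the answer is (D).

D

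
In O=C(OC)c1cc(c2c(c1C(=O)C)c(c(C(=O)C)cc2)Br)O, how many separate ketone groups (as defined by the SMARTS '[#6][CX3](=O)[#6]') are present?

2

[#6][CX3](=O)[#6] is the SMARTS for a ketone: a carbonyl carbon (no H) flanked by two carbons.
The molecule carries 2 separate instances of an acetyl/ketone group (-C(=O)CH3) meeting every constraint; each maps to a distinct set of atoms, giving 2 matches.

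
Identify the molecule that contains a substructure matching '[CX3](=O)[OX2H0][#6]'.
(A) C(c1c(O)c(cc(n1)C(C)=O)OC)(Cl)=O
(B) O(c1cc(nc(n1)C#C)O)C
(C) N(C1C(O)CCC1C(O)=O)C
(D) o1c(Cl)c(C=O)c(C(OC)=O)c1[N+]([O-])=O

D

[CX3](=O)[OX2H0][#6] describes a carbonyl carbon bonded to an oxygen that is itself bonded to carbon (no H on that O) (an ester).
(A) has a methoxy ether (-OCH3) but the ether oxygen is not adjacent to a C=O carbon.
(B) has a methoxy ether (-OCH3) but the ether oxygen is not adjacent to a C=O carbon.
(C) has a carboxylic acid group (-C(=O)OH) but the singly-bonded O carries H (OX2H1, not H0).
(D) contains a methyl-ester group (-C(=O)OCH3), which satisfies every atom and bond constraint.
So the answer is (D).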